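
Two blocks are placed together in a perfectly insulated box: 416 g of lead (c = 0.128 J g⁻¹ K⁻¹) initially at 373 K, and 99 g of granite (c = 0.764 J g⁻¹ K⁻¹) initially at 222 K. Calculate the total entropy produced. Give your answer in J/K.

Energy balance: T_f = (m₁c₁T₁ + m₂c₂T₂)/(m₁c₁ + m₂c₂) = 284.39 K.
ΔS₁ = m₁c₁ ln(T_f/T₁) = 53.248 × ln(284.39/373) = -14.44 J/K.
ΔS₂ = m₂c₂ ln(T_f/T₂) = 75.636 × ln(284.39/222) = 18.73 J/K.
ΔS_total = -14.44 + 18.73 = 4.29 J/K.

ΔS_total = 4.29 J/K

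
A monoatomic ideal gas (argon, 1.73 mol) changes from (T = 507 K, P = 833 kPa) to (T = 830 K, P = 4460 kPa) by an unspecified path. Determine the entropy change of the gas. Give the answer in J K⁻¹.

ΔS = nC_p ln(T₂/T₁) − nR ln(P₂/P₁), with C_p = 5R/2 = 20.79 J mol⁻¹ K⁻¹ for a monoatomic ideal gas.
ΔS = 1.73 × [20.79 × ln(830/507) − 8.314 × ln(4460/833)] = -6.41 J/K.

ΔS = -6.41 J/K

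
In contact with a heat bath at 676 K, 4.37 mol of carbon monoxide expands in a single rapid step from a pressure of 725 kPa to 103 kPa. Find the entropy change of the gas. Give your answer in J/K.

ΔS_gas = 70.9 J/K

Entropy is a state function, so ΔS_gas depends only on the end states.
For an isothermal ideal gas ΔS_gas = nR ln(P₁/P₂) = 4.37 × 8.314 × ln(725/103) = 70.9 J/K.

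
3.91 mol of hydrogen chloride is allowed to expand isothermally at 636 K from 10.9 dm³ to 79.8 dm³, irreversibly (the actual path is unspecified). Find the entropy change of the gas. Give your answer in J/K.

Entropy is a state function, so ΔS_gas depends only on the end states.
For an isothermal ideal gas ΔS_gas = nR ln(V₂/V₁) = 3.91 × 8.314 × ln(79.8/10.9) = 64.7 J/K.

ΔS_gas = 64.7 J/K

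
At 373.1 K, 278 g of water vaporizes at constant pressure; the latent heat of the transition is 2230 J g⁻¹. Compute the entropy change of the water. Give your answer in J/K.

Heat absorbed by the substance: Q = mL = 278 × 2230 = 619940 J.
At constant T, ΔS = Q_rev/T = 619940 / 373.1 = 1660 J/K.

ΔS = 1660 J/K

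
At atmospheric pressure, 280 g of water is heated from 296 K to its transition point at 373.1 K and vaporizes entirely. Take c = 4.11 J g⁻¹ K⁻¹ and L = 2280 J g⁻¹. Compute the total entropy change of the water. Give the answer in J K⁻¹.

ΔS = 1980 J/K

Warming step: ΔS₁ = m c ln(T_tr/T_i) = 280 × 4.11 × ln(373.1/296) = 266.4 J/K.
Phase change: ΔS₂ = +mL/T_tr = 280 × 2280 / 373.1 = 1711 J/K.
ΔS_total = (266.4) + (1711) = 1980 J/K.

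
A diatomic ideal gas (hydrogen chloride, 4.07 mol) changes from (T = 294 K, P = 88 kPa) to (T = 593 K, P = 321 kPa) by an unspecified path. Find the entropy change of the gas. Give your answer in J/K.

ΔS = nC_p ln(T₂/T₁) − nR ln(P₂/P₁), with C_p = 7R/2 = 29.1 J mol⁻¹ K⁻¹ for a diatomic ideal gas.
ΔS = 4.07 × [29.1 × ln(593/294) − 8.314 × ln(321/88)] = 39.3 J/K.

ΔS = 39.3 J/K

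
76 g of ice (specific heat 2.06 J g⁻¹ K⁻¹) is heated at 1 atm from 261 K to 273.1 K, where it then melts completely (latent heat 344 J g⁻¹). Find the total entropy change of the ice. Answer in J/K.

Warming step: ΔS₁ = m c ln(T_tr/T_i) = 76 × 2.06 × ln(273.1/261) = 7.095 J/K.
Phase change: ΔS₂ = +mL/T_tr = 76 × 344 / 273.1 = 95.73 J/K.
ΔS_total = (7.095) + (95.73) = 103 J/K.

ΔS = 103 J/K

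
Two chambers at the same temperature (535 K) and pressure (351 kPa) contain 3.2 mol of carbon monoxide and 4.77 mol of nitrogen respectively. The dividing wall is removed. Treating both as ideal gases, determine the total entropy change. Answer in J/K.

ΔS_mix = 44.6 J/K

Mole fractions: x_A = 3.2/7.97 = 0.402, x_B = 0.598.
ΔS_mix = −R(n_A ln x_A + n_B ln x_B) = −8.314 × (3.2 ln 0.402 + 4.77 ln 0.598) = 44.6 J/K.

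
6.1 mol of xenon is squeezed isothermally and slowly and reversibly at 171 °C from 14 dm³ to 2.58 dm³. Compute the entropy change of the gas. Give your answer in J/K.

For an isothermal ideal gas ΔS_gas = nR ln(V₂/V₁) = 6.1 × 8.314 × ln(2.58/14) = -85.8 J/K.

ΔS_gas = -85.8 J/K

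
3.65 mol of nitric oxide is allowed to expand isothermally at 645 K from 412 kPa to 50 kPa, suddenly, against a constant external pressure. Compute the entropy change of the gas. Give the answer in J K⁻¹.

ΔS_gas = 64 J/K

Entropy is a state function, so ΔS_gas depends only on the end states.
For an isothermal ideal gas ΔS_gas = nR ln(P₁/P₂) = 3.65 × 8.314 × ln(412/50) = 64 J/K.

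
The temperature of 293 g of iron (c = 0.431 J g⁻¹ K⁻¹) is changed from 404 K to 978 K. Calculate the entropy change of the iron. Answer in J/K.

ΔS = 112 J/K

ΔS = ∫dQ_rev/T = m c ln(T₂/T₁) = 293 × 0.431 × ln(978/404) = 112 J/K.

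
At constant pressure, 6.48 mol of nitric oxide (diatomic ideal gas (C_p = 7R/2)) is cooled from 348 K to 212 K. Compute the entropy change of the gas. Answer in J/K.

ΔS = -93.5 J/K

At constant pressure, ΔS = nC_p ln(T₂/T₁) with C_p = 7R/2 = 29.1 J mol⁻¹ K⁻¹.
ΔS = 6.48 × 29.1 × ln(212/348) = -93.5 J/K.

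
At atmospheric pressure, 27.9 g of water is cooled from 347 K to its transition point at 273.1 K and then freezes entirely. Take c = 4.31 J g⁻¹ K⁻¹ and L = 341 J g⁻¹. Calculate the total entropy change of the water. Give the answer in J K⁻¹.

ΔS = -63.6 J/K

Cooling step: ΔS₁ = m c ln(T_tr/T_i) = 27.9 × 4.31 × ln(273.1/347) = -28.8 J/K.
Phase change: ΔS₂ = −mL/T_tr = −27.9 × 341 / 273.1 = -34.84 J/K.
ΔS_total = (-28.8) + (-34.84) = -63.6 J/K.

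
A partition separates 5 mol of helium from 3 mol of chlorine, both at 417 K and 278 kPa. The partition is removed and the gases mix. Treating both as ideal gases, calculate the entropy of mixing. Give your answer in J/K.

Mole fractions: x_A = 5/8 = 0.625, x_B = 0.375.
ΔS_mix = −R(n_A ln x_A + n_B ln x_B) = −8.314 × (5 ln 0.625 + 3 ln 0.375) = 44 J/K.

ΔS_mix = 44 J/K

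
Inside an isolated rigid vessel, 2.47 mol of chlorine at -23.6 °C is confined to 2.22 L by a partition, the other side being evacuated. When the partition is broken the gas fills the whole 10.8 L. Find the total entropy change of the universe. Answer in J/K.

ΔS_universe = 32.5 J/K

No heat is exchanged and no work is done, so the ideal-gas temperature stays constant.
Entropy is a state function; using a reversible isothermal path, ΔS_gas = nR ln(V₂/V₁) = 2.47 × 8.314 × ln(10.8/2.22) = 32.5 J/K.
The insulated surroundings exchange no heat, so ΔS_surr = 0 and ΔS_universe = ΔS_gas.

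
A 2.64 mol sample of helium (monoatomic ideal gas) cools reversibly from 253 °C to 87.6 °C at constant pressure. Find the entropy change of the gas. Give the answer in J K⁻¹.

ΔS = -20.7 J/K

In kelvin: T₁ = 526.15 K, T₂ = 360.75 K. At constant pressure, ΔS = nC_p ln(T₂/T₁) with C_p = 5R/2 = 20.79 J mol⁻¹ K⁻¹.
ΔS = 2.64 × 20.79 × ln(360.75/526.15) = -20.7 J/K.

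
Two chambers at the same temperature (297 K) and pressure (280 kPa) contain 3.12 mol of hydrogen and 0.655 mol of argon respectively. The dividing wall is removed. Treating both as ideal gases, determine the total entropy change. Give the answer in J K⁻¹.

ΔS_mix = 14.5 J/K

Mole fractions: x_A = 3.12/3.78 = 0.826, x_B = 0.174.
ΔS_mix = −R(n_A ln x_A + n_B ln x_B) = −8.314 × (3.12 ln 0.826 + 0.655 ln 0.174) = 14.5 J/K.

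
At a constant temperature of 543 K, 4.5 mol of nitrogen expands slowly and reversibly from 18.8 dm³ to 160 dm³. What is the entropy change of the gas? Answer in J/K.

ΔS_gas = 80.1 J/K

For an isothermal ideal gas ΔS_gas = nR ln(V₂/V₁) = 4.5 × 8.314 × ln(160/18.8) = 80.1 J/K.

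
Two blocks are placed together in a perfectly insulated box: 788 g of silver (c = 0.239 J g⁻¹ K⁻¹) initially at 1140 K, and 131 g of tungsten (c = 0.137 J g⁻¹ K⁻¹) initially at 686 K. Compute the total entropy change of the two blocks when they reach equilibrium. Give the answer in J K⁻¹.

ΔS_total = 1.84 J/K

Energy balance: T_f = (m₁c₁T₁ + m₂c₂T₂)/(m₁c₁ + m₂c₂) = 1100.5 K.
ΔS₁ = m₁c₁ ln(T_f/T₁) = 188.332 × ln(1100.5/1140) = -6.641 J/K.
ΔS₂ = m₂c₂ ln(T_f/T₂) = 17.947 × ln(1100.5/686) = 8.483 J/K.
ΔS_total = -6.641 + 8.483 = 1.84 J/K.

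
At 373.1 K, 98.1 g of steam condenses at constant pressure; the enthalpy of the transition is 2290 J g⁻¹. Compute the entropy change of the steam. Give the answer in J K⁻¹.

ΔS = -602 J/K

Heat released by the substance: Q = −mL = −98.1 × 2290 = −224649 J.
At constant T, ΔS = Q_rev/T = −224649 / 373.1 = -602 J/K.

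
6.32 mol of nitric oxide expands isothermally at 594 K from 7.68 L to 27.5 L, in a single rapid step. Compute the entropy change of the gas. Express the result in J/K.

Entropy is a state function, so ΔS_gas depends only on the end states.
For an isothermal ideal gas ΔS_gas = nR ln(V₂/V₁) = 6.32 × 8.314 × ln(27.5/7.68) = 67 J/K.

ΔS_gas = 67 J/K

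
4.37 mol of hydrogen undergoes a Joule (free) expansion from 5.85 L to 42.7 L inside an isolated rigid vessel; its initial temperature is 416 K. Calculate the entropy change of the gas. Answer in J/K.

No heat is exchanged and no work is done, so the ideal-gas temperature stays constant.
Entropy is a state function; using a reversible isothermal path, ΔS_gas = nR ln(V₂/V₁) = 4.37 × 8.314 × ln(42.7/5.85) = 72.2 J/K.

ΔS_gas = 72.2 J/K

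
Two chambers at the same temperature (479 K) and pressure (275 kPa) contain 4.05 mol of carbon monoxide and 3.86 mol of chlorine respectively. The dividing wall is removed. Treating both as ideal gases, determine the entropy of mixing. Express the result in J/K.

ΔS_mix = 45.6 J/K

Mole fractions: x_A = 4.05/7.91 = 0.512, x_B = 0.488.
ΔS_mix = −R(n_A ln x_A + n_B ln x_B) = −8.314 × (4.05 ln 0.512 + 3.86 ln 0.488) = 45.6 J/K.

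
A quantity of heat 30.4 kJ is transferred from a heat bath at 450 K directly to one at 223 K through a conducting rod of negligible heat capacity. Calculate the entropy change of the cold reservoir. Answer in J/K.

The cold reservoir gains heat Q, so ΔS_cold = +Q/T_C = 30400/223 = 136 J/K.

ΔS_cold = 136 J/K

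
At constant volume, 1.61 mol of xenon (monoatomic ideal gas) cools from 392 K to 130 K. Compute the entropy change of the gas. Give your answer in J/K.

At constant volume, ΔS = nC_V ln(T₂/T₁) with C_V = 3R/2 = 12.47 J mol⁻¹ K⁻¹.
ΔS = 1.61 × 12.47 × ln(130/392) = -22.2 J/K.

ΔS = -22.2 J/K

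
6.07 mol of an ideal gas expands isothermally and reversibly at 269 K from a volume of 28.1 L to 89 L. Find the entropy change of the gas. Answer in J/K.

ΔS_gas = 58.2 J/K

For an isothermal ideal gas ΔS_gas = nR ln(V₂/V₁) = 6.07 × 8.314 × ln(89/28.1) = 58.2 J/K.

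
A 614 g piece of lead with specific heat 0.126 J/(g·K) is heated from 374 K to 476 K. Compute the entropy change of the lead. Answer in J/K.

ΔS = ∫dQ_rev/T = m c ln(T₂/T₁) = 614 × 0.126 × ln(476/374) = 18.7 J/K.

ΔS = 18.7 J/K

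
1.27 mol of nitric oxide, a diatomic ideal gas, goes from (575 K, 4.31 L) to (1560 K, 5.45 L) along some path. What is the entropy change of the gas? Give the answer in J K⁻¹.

Entropy is a state function: ΔS = nC_V ln(T₂/T₁) + nR ln(V₂/V₁), with C_V = 5R/2 = 20.79 J mol⁻¹ K⁻¹ for a diatomic ideal gas.
ΔS = 1.27 × [20.79 × ln(1560/575) + 8.314 × ln(5.45/4.31)] = 28.8 J/K.

ΔS = 28.8 J/K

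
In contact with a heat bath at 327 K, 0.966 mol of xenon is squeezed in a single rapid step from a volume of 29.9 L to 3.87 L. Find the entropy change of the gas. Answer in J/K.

ΔS_gas = -16.4 J/K

Entropy is a state function, so ΔS_gas depends only on the end states.
For an isothermal ideal gas ΔS_gas = nR ln(V₂/V₁) = 0.966 × 8.314 × ln(3.87/29.9) = -16.4 J/K.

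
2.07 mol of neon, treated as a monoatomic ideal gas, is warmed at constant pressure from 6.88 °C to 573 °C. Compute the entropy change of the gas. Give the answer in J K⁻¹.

In kelvin: T₁ = 280.03 K, T₂ = 846.15 K. At constant pressure, ΔS = nC_p ln(T₂/T₁) with C_p = 5R/2 = 20.79 J mol⁻¹ K⁻¹.
ΔS = 2.07 × 20.79 × ln(846.15/280.03) = 47.6 J/K.

ΔS = 47.6 J/K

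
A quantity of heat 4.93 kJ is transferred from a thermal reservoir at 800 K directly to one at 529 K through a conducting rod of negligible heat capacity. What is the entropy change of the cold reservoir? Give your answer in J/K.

The cold reservoir gains heat Q, so ΔS_cold = +Q/T_C = 4930/529 = 9.32 J/K.

ΔS_cold = 9.32 J/K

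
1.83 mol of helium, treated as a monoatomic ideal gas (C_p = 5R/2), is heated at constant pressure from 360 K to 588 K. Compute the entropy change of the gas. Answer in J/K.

At constant pressure, ΔS = nC_p ln(T₂/T₁) with C_p = 5R/2 = 20.79 J mol⁻¹ K⁻¹.
ΔS = 1.83 × 20.79 × ln(588/360) = 18.7 J/K.

ΔS = 18.7 J/K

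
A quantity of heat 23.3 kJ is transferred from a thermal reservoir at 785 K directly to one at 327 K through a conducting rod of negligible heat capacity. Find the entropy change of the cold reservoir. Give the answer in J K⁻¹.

ΔS_cold = 71.3 J/K

The cold reservoir gains heat Q, so ΔS_cold = +Q/T_C = 23300/327 = 71.3 J/K.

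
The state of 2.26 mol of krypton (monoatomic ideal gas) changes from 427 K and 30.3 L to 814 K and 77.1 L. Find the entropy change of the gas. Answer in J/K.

ΔS = 35.7 J/K

Entropy is a state function: ΔS = nC_V ln(T₂/T₁) + nR ln(V₂/V₁), with C_V = 3R/2 = 12.47 J mol⁻¹ K⁻¹ for a monoatomic ideal gas.
ΔS = 2.26 × [12.47 × ln(814/427) + 8.314 × ln(77.1/30.3)] = 35.7 J/K.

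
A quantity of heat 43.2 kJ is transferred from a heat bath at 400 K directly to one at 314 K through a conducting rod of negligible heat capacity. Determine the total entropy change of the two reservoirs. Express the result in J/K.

ΔS_hot = −Q/T_H = −43200/400 = -108 J/K and ΔS_cold = +Q/T_C = 43200/314 = 137.6 J/K.
ΔS_total = -108 + 137.6 = 29.6 J/K, positive as the second law requires.

ΔS_total = 29.6 J/K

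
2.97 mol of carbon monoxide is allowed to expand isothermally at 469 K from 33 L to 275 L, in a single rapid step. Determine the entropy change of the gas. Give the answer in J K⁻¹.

ΔS_gas = 52.4 J/K

Entropy is a state function, so ΔS_gas depends only on the end states.
For an isothermal ideal gas ΔS_gas = nR ln(V₂/V₁) = 2.97 × 8.314 × ln(275/33) = 52.4 J/K.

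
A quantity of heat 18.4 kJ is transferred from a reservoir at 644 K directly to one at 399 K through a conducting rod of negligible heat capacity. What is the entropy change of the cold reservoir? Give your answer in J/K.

ΔS_cold = 46.1 J/K

The cold reservoir gains heat Q, so ΔS_cold = +Q/T_C = 18400/399 = 46.1 J/K.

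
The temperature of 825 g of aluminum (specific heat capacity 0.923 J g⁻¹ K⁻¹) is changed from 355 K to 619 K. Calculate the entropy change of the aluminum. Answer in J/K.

ΔS = ∫dQ_rev/T = m c ln(T₂/T₁) = 825 × 0.923 × ln(619/355) = 423 J/K.

ΔS = 423 J/K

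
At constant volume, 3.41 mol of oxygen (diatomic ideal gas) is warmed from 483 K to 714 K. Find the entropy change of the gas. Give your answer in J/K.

At constant volume, ΔS = nC_V ln(T₂/T₁) with C_V = 5R/2 = 20.79 J mol⁻¹ K⁻¹.
ΔS = 3.41 × 20.79 × ln(714/483) = 27.7 J/K.

ΔS = 27.7 J/K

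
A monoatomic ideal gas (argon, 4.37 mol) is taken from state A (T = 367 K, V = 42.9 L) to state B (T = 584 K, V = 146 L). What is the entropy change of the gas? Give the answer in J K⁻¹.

Entropy is a state function: ΔS = nC_V ln(T₂/T₁) + nR ln(V₂/V₁), with C_V = 3R/2 = 12.47 J mol⁻¹ K⁻¹ for a monoatomic ideal gas.
ΔS = 4.37 × [12.47 × ln(584/367) + 8.314 × ln(146/42.9)] = 69.8 J/K.

ΔS = 69.8 J/K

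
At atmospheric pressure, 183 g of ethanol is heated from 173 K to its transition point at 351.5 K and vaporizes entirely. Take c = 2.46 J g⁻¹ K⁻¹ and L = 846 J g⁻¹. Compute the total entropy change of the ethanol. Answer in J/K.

Warming step: ΔS₁ = m c ln(T_tr/T_i) = 183 × 2.46 × ln(351.5/173) = 319.1 J/K.
Phase change: ΔS₂ = +mL/T_tr = 183 × 846 / 351.5 = 440.4 J/K.
ΔS_total = (319.1) + (440.4) = 760 J/K.

ΔS = 760 J/K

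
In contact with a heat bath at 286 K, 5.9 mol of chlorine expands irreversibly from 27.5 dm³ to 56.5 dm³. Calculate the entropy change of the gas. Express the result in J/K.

ΔS_gas = 35.3 J/K

Entropy is a state function, so ΔS_gas depends only on the end states.
For an isothermal ideal gas ΔS_gas = nR ln(V₂/V₁) = 5.9 × 8.314 × ln(56.5/27.5) = 35.3 J/K.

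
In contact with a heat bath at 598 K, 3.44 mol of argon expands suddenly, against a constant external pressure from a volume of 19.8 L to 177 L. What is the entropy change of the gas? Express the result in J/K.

ΔS_gas = 62.6 J/K

Entropy is a state function, so ΔS_gas depends only on the end states.
For an isothermal ideal gas ΔS_gas = nR ln(V₂/V₁) = 3.44 × 8.314 × ln(177/19.8) = 62.6 J/K.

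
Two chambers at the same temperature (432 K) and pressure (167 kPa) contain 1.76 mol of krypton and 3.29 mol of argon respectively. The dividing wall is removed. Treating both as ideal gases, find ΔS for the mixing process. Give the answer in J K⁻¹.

Mole fractions: x_A = 1.76/5.05 = 0.349, x_B = 0.651.
ΔS_mix = −R(n_A ln x_A + n_B ln x_B) = −8.314 × (1.76 ln 0.349 + 3.29 ln 0.651) = 27.1 J/K.

ΔS_mix = 27.1 J/K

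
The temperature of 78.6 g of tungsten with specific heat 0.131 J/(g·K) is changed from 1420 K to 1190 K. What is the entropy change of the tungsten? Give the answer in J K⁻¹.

ΔS = ∫dQ_rev/T = m c ln(T₂/T₁) = 78.6 × 0.131 × ln(1190/1420) = -1.82 J/K.

ΔS = -1.82 J/K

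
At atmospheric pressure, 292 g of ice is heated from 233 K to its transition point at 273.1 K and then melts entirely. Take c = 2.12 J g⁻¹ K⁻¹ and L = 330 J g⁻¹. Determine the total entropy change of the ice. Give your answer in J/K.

ΔS = 451 J/K

Warming step: ΔS₁ = m c ln(T_tr/T_i) = 292 × 2.12 × ln(273.1/233) = 98.3 J/K.
Phase change: ΔS₂ = +mL/T_tr = 292 × 330 / 273.1 = 352.8 J/K.
ΔS_total = (98.3) + (352.8) = 451 J/K.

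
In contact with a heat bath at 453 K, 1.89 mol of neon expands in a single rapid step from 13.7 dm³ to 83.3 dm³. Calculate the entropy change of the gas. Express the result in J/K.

ΔS_gas = 28.4 J/K

Entropy is a state function, so ΔS_gas depends only on the end states.
For an isothermal ideal gas ΔS_gas = nR ln(V₂/V₁) = 1.89 × 8.314 × ln(83.3/13.7) = 28.4 J/K.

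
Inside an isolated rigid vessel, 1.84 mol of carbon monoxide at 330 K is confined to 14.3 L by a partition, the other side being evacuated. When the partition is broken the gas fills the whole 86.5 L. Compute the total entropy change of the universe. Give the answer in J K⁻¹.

ΔS_universe = 27.5 J/K

For an ideal gas in free expansion Q = 0 and W = 0, so T is unchanged.
Entropy is a state function; using a reversible isothermal path, ΔS_gas = nR ln(V₂/V₁) = 1.84 × 8.314 × ln(86.5/14.3) = 27.5 J/K.
The insulated surroundings exchange no heat, so ΔS_surr = 0 and ΔS_universe = ΔS_gas.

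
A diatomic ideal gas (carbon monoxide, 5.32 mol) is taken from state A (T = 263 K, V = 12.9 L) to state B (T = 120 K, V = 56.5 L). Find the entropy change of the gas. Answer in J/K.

ΔS = -21.4 J/K

Entropy is a state function: ΔS = nC_V ln(T₂/T₁) + nR ln(V₂/V₁), with C_V = 5R/2 = 20.79 J mol⁻¹ K⁻¹ for a diatomic ideal gas.
ΔS = 5.32 × [20.79 × ln(120/263) + 8.314 × ln(56.5/12.9)] = -21.4 J/K.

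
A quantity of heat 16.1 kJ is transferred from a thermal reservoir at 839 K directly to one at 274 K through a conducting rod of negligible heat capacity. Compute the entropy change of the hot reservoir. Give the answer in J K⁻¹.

The hot reservoir loses heat Q, so ΔS_hot = −Q/T_H = −16100/839 = -19.2 J/K.

ΔS_hot = -19.2 J/K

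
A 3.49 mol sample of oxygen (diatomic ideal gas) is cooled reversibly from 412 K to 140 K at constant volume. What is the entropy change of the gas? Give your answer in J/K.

At constant volume, ΔS = nC_V ln(T₂/T₁) with C_V = 5R/2 = 20.79 J mol⁻¹ K⁻¹.
ΔS = 3.49 × 20.79 × ln(140/412) = -78.3 J/K.

ΔS = -78.3 J/K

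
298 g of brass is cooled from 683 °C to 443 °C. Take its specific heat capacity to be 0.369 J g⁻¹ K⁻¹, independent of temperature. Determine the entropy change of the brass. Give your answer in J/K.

In kelvin: T₁ = 956.15 K, T₂ = 716.15 K. ΔS = ∫dQ_rev/T = m c ln(T₂/T₁) = 298 × 0.369 × ln(716.15/956.15) = -31.8 J/K.

ΔS = -31.8 J/K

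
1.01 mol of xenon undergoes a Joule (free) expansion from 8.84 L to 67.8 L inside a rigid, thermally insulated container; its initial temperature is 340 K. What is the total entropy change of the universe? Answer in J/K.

For an ideal gas in free expansion Q = 0 and W = 0, so T is unchanged.
Entropy is a state function; using a reversible isothermal path, ΔS_gas = nR ln(V₂/V₁) = 1.01 × 8.314 × ln(67.8/8.84) = 17.1 J/K.
The insulated surroundings exchange no heat, so ΔS_surr = 0 and ΔS_universe = ΔS_gas.

ΔS_universe = 17.1 J/K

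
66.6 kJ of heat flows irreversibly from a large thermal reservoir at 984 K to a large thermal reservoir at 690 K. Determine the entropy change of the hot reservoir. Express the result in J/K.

The hot reservoir loses heat Q, so ΔS_hot = −Q/T_H = −66600/984 = -67.7 J/K.

ΔS_hot = -67.7 J/K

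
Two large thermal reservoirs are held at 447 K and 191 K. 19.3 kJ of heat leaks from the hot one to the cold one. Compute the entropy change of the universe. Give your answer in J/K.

ΔS_hot = −Q/T_H = −19300/447 = -43.177 J/K and ΔS_cold = +Q/T_C = 19300/191 = 101.05 J/K.
ΔS_total = -43.177 + 101.05 = 57.9 J/K, positive as the second law requires.

ΔS_total = 57.9 J/K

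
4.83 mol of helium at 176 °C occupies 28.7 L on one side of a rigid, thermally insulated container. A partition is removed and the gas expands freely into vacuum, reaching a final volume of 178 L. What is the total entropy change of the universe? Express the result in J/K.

ΔS_universe = 73.3 J/K

No heat is exchanged and no work is done, so the ideal-gas temperature stays constant.
Entropy is a state function; using a reversible isothermal path, ΔS_gas = nR ln(V₂/V₁) = 4.83 × 8.314 × ln(178/28.7) = 73.3 J/K.
The insulated surroundings exchange no heat, so ΔS_surr = 0 and ΔS_universe = ΔS_gas.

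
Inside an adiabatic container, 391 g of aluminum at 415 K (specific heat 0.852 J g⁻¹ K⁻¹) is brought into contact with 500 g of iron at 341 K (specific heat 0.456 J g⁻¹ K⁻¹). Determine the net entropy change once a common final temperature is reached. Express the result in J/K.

ΔS_total = 2.57 J/K

Energy balance: T_f = (m₁c₁T₁ + m₂c₂T₂)/(m₁c₁ + m₂c₂) = 384.93 K.
ΔS₁ = m₁c₁ ln(T_f/T₁) = 333.132 × ln(384.93/415) = -25.06 J/K.
ΔS₂ = m₂c₂ ln(T_f/T₂) = 228 × ln(384.93/341) = 27.63 J/K.
ΔS_total = -25.06 + 27.63 = 2.57 J/K.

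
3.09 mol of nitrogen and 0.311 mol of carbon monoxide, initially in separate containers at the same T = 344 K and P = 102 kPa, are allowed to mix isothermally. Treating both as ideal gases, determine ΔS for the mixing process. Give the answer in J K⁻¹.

Mole fractions: x_A = 3.09/3.4 = 0.909, x_B = 0.0914.
ΔS_mix = −R(n_A ln x_A + n_B ln x_B) = −8.314 × (3.09 ln 0.909 + 0.311 ln 0.0914) = 8.65 J/K.

ΔS_mix = 8.65 J/K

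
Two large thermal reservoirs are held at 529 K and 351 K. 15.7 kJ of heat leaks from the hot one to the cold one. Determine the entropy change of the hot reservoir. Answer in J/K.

The hot reservoir loses heat Q, so ΔS_hot = −Q/T_H = −15700/529 = -29.7 J/K.

ΔS_hot = -29.7 J/K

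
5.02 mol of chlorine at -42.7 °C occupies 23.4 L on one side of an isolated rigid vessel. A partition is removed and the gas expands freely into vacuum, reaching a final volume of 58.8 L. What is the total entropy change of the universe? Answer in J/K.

For an ideal gas in free expansion Q = 0 and W = 0, so T is unchanged.
Entropy is a state function; using a reversible isothermal path, ΔS_gas = nR ln(V₂/V₁) = 5.02 × 8.314 × ln(58.8/23.4) = 38.5 J/K.
The insulated surroundings exchange no heat, so ΔS_surr = 0 and ΔS_universe = ΔS_gas.

ΔS_universe = 38.5 J/K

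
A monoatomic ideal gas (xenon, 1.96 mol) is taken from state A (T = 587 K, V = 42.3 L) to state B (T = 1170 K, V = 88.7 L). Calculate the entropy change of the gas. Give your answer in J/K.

Entropy is a state function: ΔS = nC_V ln(T₂/T₁) + nR ln(V₂/V₁), with C_V = 3R/2 = 12.47 J mol⁻¹ K⁻¹ for a monoatomic ideal gas.
ΔS = 1.96 × [12.47 × ln(1170/587) + 8.314 × ln(88.7/42.3)] = 28.9 J/K.

ΔS = 28.9 J/K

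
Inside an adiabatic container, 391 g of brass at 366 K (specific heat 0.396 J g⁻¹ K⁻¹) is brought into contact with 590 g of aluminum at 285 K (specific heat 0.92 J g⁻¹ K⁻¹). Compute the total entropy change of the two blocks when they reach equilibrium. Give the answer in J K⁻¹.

Energy balance: T_f = (m₁c₁T₁ + m₂c₂T₂)/(m₁c₁ + m₂c₂) = 302.98 K.
ΔS₁ = m₁c₁ ln(T_f/T₁) = 154.836 × ln(302.98/366) = -29.26 J/K.
ΔS₂ = m₂c₂ ln(T_f/T₂) = 542.8 × ln(302.98/285) = 33.2 J/K.
ΔS_total = -29.26 + 33.2 = 3.94 J/K.

ΔS_total = 3.94 J/K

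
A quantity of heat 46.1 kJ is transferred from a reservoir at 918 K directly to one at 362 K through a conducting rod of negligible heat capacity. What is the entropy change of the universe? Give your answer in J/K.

ΔS_total = 77.1 J/K

ΔS_hot = −Q/T_H = −46100/918 = -50.22 J/K and ΔS_cold = +Q/T_C = 46100/362 = 127.3 J/K.
ΔS_total = -50.22 + 127.3 = 77.1 J/K, positive as the second law requires.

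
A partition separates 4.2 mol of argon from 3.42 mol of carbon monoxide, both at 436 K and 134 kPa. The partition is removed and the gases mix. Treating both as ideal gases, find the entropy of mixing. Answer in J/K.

Mole fractions: x_A = 4.2/7.62 = 0.551, x_B = 0.449.
ΔS_mix = −R(n_A ln x_A + n_B ln x_B) = −8.314 × (4.2 ln 0.551 + 3.42 ln 0.449) = 43.6 J/K.

ΔS_mix = 43.6 J/K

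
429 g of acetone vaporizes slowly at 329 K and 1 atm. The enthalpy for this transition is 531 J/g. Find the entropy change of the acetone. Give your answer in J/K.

Heat absorbed by the substance: Q = mL = 429 × 531 = 227799 J.
At constant T, ΔS = Q_rev/T = 227799 / 329 = 692 J/K.

ΔS = 692 J/K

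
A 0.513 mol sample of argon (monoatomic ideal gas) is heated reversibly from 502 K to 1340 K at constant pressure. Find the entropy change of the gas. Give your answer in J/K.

At constant pressure, ΔS = nC_p ln(T₂/T₁) with C_p = 5R/2 = 20.79 J mol⁻¹ K⁻¹.
ΔS = 0.513 × 20.79 × ln(1340/502) = 10.5 J/K.

ΔS = 10.5 J/K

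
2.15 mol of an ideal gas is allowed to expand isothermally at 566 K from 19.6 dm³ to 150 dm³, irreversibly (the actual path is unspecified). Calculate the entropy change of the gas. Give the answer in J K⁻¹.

Entropy is a state function, so ΔS_gas depends only on the end states.
For an isothermal ideal gas ΔS_gas = nR ln(V₂/V₁) = 2.15 × 8.314 × ln(150/19.6) = 36.4 J/K.

ΔS_gas = 36.4 J/K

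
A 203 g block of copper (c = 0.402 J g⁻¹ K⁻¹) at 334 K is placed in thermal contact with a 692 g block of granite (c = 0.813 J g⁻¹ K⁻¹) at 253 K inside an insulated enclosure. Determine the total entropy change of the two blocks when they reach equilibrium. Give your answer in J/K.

ΔS_total = 2.94 J/K

Energy balance: T_f = (m₁c₁T₁ + m₂c₂T₂)/(m₁c₁ + m₂c₂) = 263.26 K.
ΔS₁ = m₁c₁ ln(T_f/T₁) = 81.606 × ln(263.26/334) = -19.4219 J/K.
ΔS₂ = m₂c₂ ln(T_f/T₂) = 562.596 × ln(263.26/253) = 22.3666 J/K.
ΔS_total = -19.4219 + 22.3666 = 2.94 J/K.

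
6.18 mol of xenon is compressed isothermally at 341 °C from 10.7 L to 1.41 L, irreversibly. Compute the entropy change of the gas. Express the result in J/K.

ΔS_gas = -104 J/K

Entropy is a state function, so ΔS_gas depends only on the end states.
For an isothermal ideal gas ΔS_gas = nR ln(V₂/V₁) = 6.18 × 8.314 × ln(1.41/10.7) = -104 J/K.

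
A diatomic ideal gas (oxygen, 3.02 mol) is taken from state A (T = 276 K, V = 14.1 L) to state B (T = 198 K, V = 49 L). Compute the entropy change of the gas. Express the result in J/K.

Entropy is a state function: ΔS = nC_V ln(T₂/T₁) + nR ln(V₂/V₁), with C_V = 5R/2 = 20.79 J mol⁻¹ K⁻¹ for a diatomic ideal gas.
ΔS = 3.02 × [20.79 × ln(198/276) + 8.314 × ln(49/14.1)] = 10.4 J/K.

ΔS = 10.4 J/K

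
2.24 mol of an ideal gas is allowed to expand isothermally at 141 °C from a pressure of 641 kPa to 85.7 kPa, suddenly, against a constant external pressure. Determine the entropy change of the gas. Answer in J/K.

ΔS_gas = 37.5 J/K

Entropy is a state function, so ΔS_gas depends only on the end states.
For an isothermal ideal gas ΔS_gas = nR ln(P₁/P₂) = 2.24 × 8.314 × ln(641/85.7) = 37.5 J/K.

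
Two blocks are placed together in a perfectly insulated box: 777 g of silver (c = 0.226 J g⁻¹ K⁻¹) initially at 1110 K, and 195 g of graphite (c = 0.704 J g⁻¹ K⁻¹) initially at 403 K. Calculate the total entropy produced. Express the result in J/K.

Energy balance: T_f = (m₁c₁T₁ + m₂c₂T₂)/(m₁c₁ + m₂c₂) = 799.8 K.
ΔS₁ = m₁c₁ ln(T_f/T₁) = 175.602 × ln(799.8/1110) = -57.55 J/K.
ΔS₂ = m₂c₂ ln(T_f/T₂) = 137.28 × ln(799.8/403) = 94.09 J/K.
ΔS_total = -57.55 + 94.09 = 36.5 J/K.

ΔS_total = 36.5 J/K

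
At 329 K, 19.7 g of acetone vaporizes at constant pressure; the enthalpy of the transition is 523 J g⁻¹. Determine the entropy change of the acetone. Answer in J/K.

Heat absorbed by the substance: Q = mL = 19.7 × 523 = 10303.1 J.
At constant T, ΔS = Q_rev/T = 10303.1 / 329 = 31.3 J/K.

ΔS = 31.3 J/K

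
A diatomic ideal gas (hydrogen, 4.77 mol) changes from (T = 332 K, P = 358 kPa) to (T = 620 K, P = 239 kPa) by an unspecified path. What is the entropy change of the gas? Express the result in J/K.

ΔS = 103 J/K

ΔS = nC_p ln(T₂/T₁) − nR ln(P₂/P₁), with C_p = 7R/2 = 29.1 J mol⁻¹ K⁻¹ for a diatomic ideal gas.
ΔS = 4.77 × [29.1 × ln(620/332) − 8.314 × ln(239/358)] = 103 J/K.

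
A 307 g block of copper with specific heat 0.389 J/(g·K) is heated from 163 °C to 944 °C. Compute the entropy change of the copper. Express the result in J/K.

In kelvin: T₁ = 436.15 K, T₂ = 1217.15 K. ΔS = ∫dQ_rev/T = m c ln(T₂/T₁) = 307 × 0.389 × ln(1217.15/436.15) = 123 J/K.

ΔS = 123 J/K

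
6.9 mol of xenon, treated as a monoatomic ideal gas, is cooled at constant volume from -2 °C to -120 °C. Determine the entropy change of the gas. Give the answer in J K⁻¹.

In kelvin: T₁ = 271.15 K, T₂ = 153.15 K. At constant volume, ΔS = nC_V ln(T₂/T₁) with C_V = 3R/2 = 12.47 J mol⁻¹ K⁻¹.
ΔS = 6.9 × 12.47 × ln(153.15/271.15) = -49.2 J/K.

ΔS = -49.2 J/K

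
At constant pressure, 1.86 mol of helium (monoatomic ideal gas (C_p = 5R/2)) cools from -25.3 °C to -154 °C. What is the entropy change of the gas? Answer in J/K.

ΔS = -28.3 J/K

In kelvin: T₁ = 247.85 K, T₂ = 119.15 K. At constant pressure, ΔS = nC_p ln(T₂/T₁) with C_p = 5R/2 = 20.79 J mol⁻¹ K⁻¹.
ΔS = 1.86 × 20.79 × ln(119.15/247.85) = -28.3 J/K.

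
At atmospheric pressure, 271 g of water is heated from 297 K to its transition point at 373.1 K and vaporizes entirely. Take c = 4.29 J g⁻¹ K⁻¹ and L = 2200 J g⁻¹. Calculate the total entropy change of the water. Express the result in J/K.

ΔS = 1860 J/K

Warming step: ΔS₁ = m c ln(T_tr/T_i) = 271 × 4.29 × ln(373.1/297) = 265.2 J/K.
Phase change: ΔS₂ = +mL/T_tr = 271 × 2200 / 373.1 = 1598 J/K.
ΔS_total = (265.2) + (1598) = 1860 J/K.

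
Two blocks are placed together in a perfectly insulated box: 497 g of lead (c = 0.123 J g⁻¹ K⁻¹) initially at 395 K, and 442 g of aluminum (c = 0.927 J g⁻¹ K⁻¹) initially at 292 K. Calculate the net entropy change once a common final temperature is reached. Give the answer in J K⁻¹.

ΔS_total = 2.61 J/K

Energy balance: T_f = (m₁c₁T₁ + m₂c₂T₂)/(m₁c₁ + m₂c₂) = 305.37 K.
ΔS₁ = m₁c₁ ln(T_f/T₁) = 61.131 × ln(305.37/395) = -15.7323 J/K.
ΔS₂ = m₂c₂ ln(T_f/T₂) = 409.734 × ln(305.37/292) = 18.3469 J/K.
ΔS_total = -15.7323 + 18.3469 = 2.61 J/K.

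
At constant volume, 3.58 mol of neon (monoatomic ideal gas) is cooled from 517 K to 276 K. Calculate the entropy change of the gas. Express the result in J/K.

ΔS = -28 J/K

At constant volume, ΔS = nC_V ln(T₂/T₁) with C_V = 3R/2 = 12.47 J mol⁻¹ K⁻¹.
ΔS = 3.58 × 12.47 × ln(276/517) = -28 J/K.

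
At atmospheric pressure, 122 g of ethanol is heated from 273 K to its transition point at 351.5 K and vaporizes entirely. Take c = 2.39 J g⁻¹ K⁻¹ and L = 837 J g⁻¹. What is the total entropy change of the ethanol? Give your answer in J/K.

ΔS = 364 J/K

Warming step: ΔS₁ = m c ln(T_tr/T_i) = 122 × 2.39 × ln(351.5/273) = 73.69 J/K.
Phase change: ΔS₂ = +mL/T_tr = 122 × 837 / 351.5 = 290.5 J/K.
ΔS_total = (73.69) + (290.5) = 364 J/K.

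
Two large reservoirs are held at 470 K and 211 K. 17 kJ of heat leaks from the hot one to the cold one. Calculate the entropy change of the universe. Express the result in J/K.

ΔS_total = 44.4 J/K

ΔS_hot = −Q/T_H = −17000/470 = -36.17 J/K and ΔS_cold = +Q/T_C = 17000/211 = 80.57 J/K.
ΔS_total = -36.17 + 80.57 = 44.4 J/K, positive as the second law requires.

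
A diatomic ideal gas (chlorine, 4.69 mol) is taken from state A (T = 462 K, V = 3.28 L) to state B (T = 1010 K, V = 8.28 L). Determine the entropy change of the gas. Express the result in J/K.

Entropy is a state function: ΔS = nC_V ln(T₂/T₁) + nR ln(V₂/V₁), with C_V = 5R/2 = 20.79 J mol⁻¹ K⁻¹ for a diatomic ideal gas.
ΔS = 4.69 × [20.79 × ln(1010/462) + 8.314 × ln(8.28/3.28)] = 112 J/K.

ΔS = 112 J/K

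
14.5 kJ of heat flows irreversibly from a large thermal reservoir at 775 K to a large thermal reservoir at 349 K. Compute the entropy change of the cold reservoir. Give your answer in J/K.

ΔS_cold = 41.5 J/K

The cold reservoir gains heat Q, so ΔS_cold = +Q/T_C = 14500/349 = 41.5 J/K.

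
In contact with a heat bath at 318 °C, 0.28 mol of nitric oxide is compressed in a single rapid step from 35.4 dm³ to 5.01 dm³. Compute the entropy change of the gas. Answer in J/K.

Entropy is a state function, so ΔS_gas depends only on the end states.
For an isothermal ideal gas ΔS_gas = nR ln(V₂/V₁) = 0.28 × 8.314 × ln(5.01/35.4) = -4.55 J/K.

ΔS_gas = -4.55 J/K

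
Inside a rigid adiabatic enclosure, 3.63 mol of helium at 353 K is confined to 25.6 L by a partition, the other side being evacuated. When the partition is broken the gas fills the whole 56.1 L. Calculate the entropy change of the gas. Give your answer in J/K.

For an ideal gas in free expansion Q = 0 and W = 0, so T is unchanged.
Entropy is a state function; using a reversible isothermal path, ΔS_gas = nR ln(V₂/V₁) = 3.63 × 8.314 × ln(56.1/25.6) = 23.7 J/K.

ΔS_gas = 23.7 J/K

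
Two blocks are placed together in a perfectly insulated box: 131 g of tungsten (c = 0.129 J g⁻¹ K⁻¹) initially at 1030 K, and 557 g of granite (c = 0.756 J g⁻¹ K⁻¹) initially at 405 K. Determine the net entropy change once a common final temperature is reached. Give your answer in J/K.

Energy balance: T_f = (m₁c₁T₁ + m₂c₂T₂)/(m₁c₁ + m₂c₂) = 429.11 K.
ΔS₁ = m₁c₁ ln(T_f/T₁) = 16.899 × ln(429.11/1030) = -14.797 J/K.
ΔS₂ = m₂c₂ ln(T_f/T₂) = 421.092 × ln(429.11/405) = 24.354 J/K.
ΔS_total = -14.797 + 24.354 = 9.56 J/K.

ΔS_total = 9.56 J/K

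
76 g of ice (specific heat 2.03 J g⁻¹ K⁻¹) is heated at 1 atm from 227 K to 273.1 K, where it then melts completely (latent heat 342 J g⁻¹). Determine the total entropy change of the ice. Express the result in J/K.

Warming step: ΔS₁ = m c ln(T_tr/T_i) = 76 × 2.03 × ln(273.1/227) = 28.52 J/K.
Phase change: ΔS₂ = +mL/T_tr = 76 × 342 / 273.1 = 95.17 J/K.
ΔS_total = (28.52) + (95.17) = 124 J/K.

ΔS = 124 J/K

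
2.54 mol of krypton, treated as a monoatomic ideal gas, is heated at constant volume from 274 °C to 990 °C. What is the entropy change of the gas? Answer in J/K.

In kelvin: T₁ = 547.15 K, T₂ = 1263.15 K. At constant volume, ΔS = nC_V ln(T₂/T₁) with C_V = 3R/2 = 12.47 J mol⁻¹ K⁻¹.
ΔS = 2.54 × 12.47 × ln(1263.15/547.15) = 26.5 J/K.

ΔS = 26.5 J/K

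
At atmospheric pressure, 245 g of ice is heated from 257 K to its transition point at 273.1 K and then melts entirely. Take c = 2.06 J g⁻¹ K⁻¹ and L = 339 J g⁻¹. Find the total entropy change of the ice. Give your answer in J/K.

ΔS = 335 J/K

Warming step: ΔS₁ = m c ln(T_tr/T_i) = 245 × 2.06 × ln(273.1/257) = 30.67 J/K.
Phase change: ΔS₂ = +mL/T_tr = 245 × 339 / 273.1 = 304.1 J/K.
ΔS_total = (30.67) + (304.1) = 335 J/K.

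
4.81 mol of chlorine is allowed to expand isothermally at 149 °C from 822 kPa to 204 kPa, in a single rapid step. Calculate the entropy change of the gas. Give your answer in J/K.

Entropy is a state function, so ΔS_gas depends only on the end states.
For an isothermal ideal gas ΔS_gas = nR ln(P₁/P₂) = 4.81 × 8.314 × ln(822/204) = 55.7 J/K.

ΔS_gas = 55.7 J/K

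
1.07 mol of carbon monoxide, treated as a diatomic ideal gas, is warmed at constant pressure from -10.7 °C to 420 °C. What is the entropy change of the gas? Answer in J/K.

In kelvin: T₁ = 262.45 K, T₂ = 693.15 K. At constant pressure, ΔS = nC_p ln(T₂/T₁) with C_p = 7R/2 = 29.1 J mol⁻¹ K⁻¹.
ΔS = 1.07 × 29.1 × ln(693.15/262.45) = 30.2 J/K.

ΔS = 30.2 J/K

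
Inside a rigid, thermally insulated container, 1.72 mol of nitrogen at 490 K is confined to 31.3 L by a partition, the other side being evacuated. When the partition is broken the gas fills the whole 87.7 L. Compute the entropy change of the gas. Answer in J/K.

ΔS_gas = 14.7 J/K

For an ideal gas in free expansion Q = 0 and W = 0, so T is unchanged.
Entropy is a state function; using a reversible isothermal path, ΔS_gas = nR ln(V₂/V₁) = 1.72 × 8.314 × ln(87.7/31.3) = 14.7 J/K.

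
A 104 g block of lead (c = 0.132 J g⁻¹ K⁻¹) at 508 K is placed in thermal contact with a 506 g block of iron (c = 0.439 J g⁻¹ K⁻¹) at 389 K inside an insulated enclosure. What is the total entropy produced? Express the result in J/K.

Energy balance: T_f = (m₁c₁T₁ + m₂c₂T₂)/(m₁c₁ + m₂c₂) = 395.93 K.
ΔS₁ = m₁c₁ ln(T_f/T₁) = 13.728 × ln(395.93/508) = -3.42175 J/K.
ΔS₂ = m₂c₂ ln(T_f/T₂) = 222.134 × ln(395.93/389) = 3.92034 J/K.
ΔS_total = -3.42175 + 3.92034 = 0.499 J/K.

ΔS_total = 0.499 J/K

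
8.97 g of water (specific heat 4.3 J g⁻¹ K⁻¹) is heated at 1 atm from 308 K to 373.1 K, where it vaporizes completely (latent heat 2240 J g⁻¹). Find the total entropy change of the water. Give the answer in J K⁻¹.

ΔS = 61.2 J/K

Warming step: ΔS₁ = m c ln(T_tr/T_i) = 8.97 × 4.3 × ln(373.1/308) = 7.396 J/K.
Phase change: ΔS₂ = +mL/T_tr = 8.97 × 2240 / 373.1 = 53.85 J/K.
ΔS_total = (7.396) + (53.85) = 61.2 J/K.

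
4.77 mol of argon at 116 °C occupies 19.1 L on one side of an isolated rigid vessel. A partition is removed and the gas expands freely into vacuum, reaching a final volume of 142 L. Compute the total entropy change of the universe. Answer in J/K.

No heat is exchanged and no work is done, so the ideal-gas temperature stays constant.
Entropy is a state function; using a reversible isothermal path, ΔS_gas = nR ln(V₂/V₁) = 4.77 × 8.314 × ln(142/19.1) = 79.6 J/K.
The insulated surroundings exchange no heat, so ΔS_surr = 0 and ΔS_universe = ΔS_gas.

ΔS_universe = 79.6 J/K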